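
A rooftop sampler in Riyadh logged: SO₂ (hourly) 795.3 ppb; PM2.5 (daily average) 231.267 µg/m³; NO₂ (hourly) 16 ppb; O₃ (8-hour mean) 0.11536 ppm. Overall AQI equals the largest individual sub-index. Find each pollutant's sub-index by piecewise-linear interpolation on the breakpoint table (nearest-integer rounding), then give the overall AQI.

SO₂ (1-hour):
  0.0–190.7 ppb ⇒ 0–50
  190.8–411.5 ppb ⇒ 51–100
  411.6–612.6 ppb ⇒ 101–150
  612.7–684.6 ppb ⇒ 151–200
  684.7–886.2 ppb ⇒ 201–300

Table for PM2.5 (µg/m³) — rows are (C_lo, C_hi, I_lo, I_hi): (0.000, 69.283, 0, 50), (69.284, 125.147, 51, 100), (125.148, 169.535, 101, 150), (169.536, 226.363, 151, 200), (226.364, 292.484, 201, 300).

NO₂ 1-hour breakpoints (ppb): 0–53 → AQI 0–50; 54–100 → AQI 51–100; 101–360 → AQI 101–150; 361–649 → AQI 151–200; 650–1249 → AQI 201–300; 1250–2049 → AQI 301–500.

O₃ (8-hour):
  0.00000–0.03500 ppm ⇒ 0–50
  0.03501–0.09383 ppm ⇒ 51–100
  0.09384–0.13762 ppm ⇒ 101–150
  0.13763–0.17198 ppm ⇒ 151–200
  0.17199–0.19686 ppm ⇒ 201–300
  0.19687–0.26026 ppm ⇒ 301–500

SO₂: row 684.7–886.2 (AQI 201–300). (300−201)·(795.3−684.7)/(886.2−684.7) + 201 = 99·110.6/201.5 + 201 ≈ 255.34 → 255.
PM2.5: 231.267 lies in 226.364–292.484, so I_lo=201, I_hi=300, C_lo=226.364, C_hi=292.484.
(300−201)/(292.484−226.364) × (231.267−226.364) + 201 = 99/66.120 × 4.903 + 201 ≈ 208.34 → 208.
NO₂ 16: bracket 0–53 → index 0–50; slope 50/53, offset 16.
AQI = 0 + 50/53·16 ≈ 15.09 ⇒ 15.
O₃ 0.11536: bracket 0.09384–0.13762 → index 101–150; slope 49/0.04378, offset 0.02152.
AQI = 101 + 49/0.04378·0.02152 ≈ 125.09 ⇒ 125.
Sub-indices: SO₂→255, PM2.5→208, NO₂→15, O₃→125. Overall AQI = max = 255; dominant pollutant is SO₂.
AQI 255: Very Unhealthy.

255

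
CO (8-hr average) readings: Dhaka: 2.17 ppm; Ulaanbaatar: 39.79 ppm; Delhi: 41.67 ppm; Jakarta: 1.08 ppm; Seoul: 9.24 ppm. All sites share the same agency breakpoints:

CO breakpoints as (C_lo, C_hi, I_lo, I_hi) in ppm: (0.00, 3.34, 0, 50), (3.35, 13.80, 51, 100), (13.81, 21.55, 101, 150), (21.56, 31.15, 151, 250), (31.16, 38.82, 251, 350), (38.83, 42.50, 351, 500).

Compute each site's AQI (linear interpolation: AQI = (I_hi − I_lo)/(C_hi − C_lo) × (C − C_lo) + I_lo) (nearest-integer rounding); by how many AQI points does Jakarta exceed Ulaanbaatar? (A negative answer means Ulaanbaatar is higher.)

Dhaka: row 0.00–3.34 (AQI 0–50). (50−0)·(2.17−0.00)/(3.34−0.00) + 0 = 50·2.17/3.34 + 0 ≈ 32.49 → 32.
Ulaanbaatar: 39.79 ∈ [38.83, 42.50] ↔ index [351, 500].
351 + (39.79−38.83)·(500−351)/(42.50−38.83) = 351 + 0.96·149/3.67 ≈ 389.98, so AQI = 390.
Delhi: 41.67 lies in 38.83–42.50, so I_lo=351, I_hi=500, C_lo=38.83, C_hi=42.50.
(500−351)/(42.50−38.83) × (41.67−38.83) + 351 = 149/3.67 × 2.84 + 351 ≈ 466.30 → 466.
Jakarta: 1.08 ∈ [0.00, 3.34] ↔ index [0, 50].
0 + (1.08−0.00)·(50−0)/(3.34−0.00) = 0 + 1.08·50/3.34 ≈ 16.17, so AQI = 16.
Seoul: row 3.35–13.80 (AQI 51–100). (100−51)·(9.24−3.35)/(13.80−3.35) + 51 = 49·5.89/10.45 + 51 ≈ 78.62 → 79.
AQIs: Dhaka=32, Ulaanbaatar=390, Delhi=466, Jakarta=16, Seoul=79. Jakarta (16) − Ulaanbaatar (390) = -374.

-374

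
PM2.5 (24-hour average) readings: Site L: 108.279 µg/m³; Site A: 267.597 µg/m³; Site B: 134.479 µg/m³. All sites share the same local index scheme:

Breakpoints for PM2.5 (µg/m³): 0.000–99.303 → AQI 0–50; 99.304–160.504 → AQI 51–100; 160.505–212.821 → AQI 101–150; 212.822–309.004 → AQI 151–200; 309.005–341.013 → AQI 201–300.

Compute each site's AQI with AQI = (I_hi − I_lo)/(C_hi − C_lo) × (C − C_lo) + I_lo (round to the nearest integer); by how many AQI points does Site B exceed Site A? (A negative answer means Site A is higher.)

-100

Site L 108.279: bracket 99.304–160.504 → index 51–100; slope 49/61.200, offset 8.975.
AQI = 51 + 49/61.200·8.975 ≈ 58.19 ⇒ 58.
Site A: 267.597 ∈ [212.822, 309.004] ↔ index [151, 200].
151 + (267.597−212.822)·(200−151)/(309.004−212.822) = 151 + 54.775·49/96.182 ≈ 178.91, so AQI = 179.
Site B: 134.479 ∈ [99.304, 160.504] ↔ index [51, 100].
51 + (134.479−99.304)·(100−51)/(160.504−99.304) = 51 + 35.175·49/61.200 ≈ 79.16, so AQI = 79.
AQIs: Site L=58, Site A=179, Site B=79. Site B (79) − Site A (179) = -100.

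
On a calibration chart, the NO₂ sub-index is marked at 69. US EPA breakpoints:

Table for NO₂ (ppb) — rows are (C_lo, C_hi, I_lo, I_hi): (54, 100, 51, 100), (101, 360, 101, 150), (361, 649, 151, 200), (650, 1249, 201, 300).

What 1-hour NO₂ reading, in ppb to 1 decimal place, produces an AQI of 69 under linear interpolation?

70.9

AQI 69 lies in the 51–100 band, which corresponds to 54–100 ppb.
C = 54 + (69−51)×(100−54)/(100−51) = 54 + 18×46/49 ≈ 70.898 ppb → 70.9 ppb to 1 dp.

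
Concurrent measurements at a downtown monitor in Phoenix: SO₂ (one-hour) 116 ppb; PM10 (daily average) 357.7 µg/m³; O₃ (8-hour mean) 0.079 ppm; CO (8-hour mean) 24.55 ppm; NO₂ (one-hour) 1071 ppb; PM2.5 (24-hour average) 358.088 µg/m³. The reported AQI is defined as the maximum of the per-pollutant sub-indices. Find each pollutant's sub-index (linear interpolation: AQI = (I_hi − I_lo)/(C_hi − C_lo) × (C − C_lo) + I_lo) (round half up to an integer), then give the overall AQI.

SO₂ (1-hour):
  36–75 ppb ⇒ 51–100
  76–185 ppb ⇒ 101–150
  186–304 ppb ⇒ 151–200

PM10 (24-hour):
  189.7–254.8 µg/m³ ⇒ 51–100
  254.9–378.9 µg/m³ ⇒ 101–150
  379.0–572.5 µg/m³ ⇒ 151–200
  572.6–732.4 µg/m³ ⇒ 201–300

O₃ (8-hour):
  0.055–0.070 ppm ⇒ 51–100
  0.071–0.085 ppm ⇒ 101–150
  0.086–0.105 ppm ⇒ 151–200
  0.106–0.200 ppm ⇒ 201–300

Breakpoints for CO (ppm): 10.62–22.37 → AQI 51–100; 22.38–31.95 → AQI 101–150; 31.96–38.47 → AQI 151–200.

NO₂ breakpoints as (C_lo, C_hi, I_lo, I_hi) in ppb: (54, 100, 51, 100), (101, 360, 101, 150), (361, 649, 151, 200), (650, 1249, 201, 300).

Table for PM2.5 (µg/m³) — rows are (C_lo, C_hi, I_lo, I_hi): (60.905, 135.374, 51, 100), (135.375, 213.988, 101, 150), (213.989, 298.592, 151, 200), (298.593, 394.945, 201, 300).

271

SO₂: row 76–185 (AQI 101–150). (150−101)·(116−76)/(185−76) + 101 = 49·40/109 + 101 ≈ 118.98 → 119.
PM10: 357.7 ∈ [254.9, 378.9] ↔ index [101, 150].
101 + (357.7−254.9)·(150−101)/(378.9−254.9) = 101 + 102.8·49/124.0 ≈ 141.62, so AQI = 142.
O₃ 0.079: bracket 0.071–0.085 → index 101–150; slope 49/0.014, offset 0.008.
AQI = 101 + 49/0.014·0.008 ≈ 129.00 ⇒ 129.
CO: row 22.38–31.95 (AQI 101–150). (150−101)·(24.55−22.38)/(31.95−22.38) + 101 = 49·2.17/9.57 + 101 ≈ 112.11 → 112.
NO₂: 1071 lies in 650–1249, so I_lo=201, I_hi=300, C_lo=650, C_hi=1249.
(300−201)/(1249−650) × (1071−650) + 201 = 99/599 × 421 + 201 ≈ 270.58 → 271.
PM2.5: 358.088 lies in 298.593–394.945, so I_lo=201, I_hi=300, C_lo=298.593, C_hi=394.945.
(300−201)/(394.945−298.593) × (358.088−298.593) + 201 = 99/96.352 × 59.495 + 201 ≈ 262.13 → 262.
Sub-indices: SO₂→119, PM10→142, O₃→129, CO→112, NO₂→271, PM2.5→262. Overall AQI = max = 271; dominant pollutant is NO₂.
AQI 271: Very Unhealthy.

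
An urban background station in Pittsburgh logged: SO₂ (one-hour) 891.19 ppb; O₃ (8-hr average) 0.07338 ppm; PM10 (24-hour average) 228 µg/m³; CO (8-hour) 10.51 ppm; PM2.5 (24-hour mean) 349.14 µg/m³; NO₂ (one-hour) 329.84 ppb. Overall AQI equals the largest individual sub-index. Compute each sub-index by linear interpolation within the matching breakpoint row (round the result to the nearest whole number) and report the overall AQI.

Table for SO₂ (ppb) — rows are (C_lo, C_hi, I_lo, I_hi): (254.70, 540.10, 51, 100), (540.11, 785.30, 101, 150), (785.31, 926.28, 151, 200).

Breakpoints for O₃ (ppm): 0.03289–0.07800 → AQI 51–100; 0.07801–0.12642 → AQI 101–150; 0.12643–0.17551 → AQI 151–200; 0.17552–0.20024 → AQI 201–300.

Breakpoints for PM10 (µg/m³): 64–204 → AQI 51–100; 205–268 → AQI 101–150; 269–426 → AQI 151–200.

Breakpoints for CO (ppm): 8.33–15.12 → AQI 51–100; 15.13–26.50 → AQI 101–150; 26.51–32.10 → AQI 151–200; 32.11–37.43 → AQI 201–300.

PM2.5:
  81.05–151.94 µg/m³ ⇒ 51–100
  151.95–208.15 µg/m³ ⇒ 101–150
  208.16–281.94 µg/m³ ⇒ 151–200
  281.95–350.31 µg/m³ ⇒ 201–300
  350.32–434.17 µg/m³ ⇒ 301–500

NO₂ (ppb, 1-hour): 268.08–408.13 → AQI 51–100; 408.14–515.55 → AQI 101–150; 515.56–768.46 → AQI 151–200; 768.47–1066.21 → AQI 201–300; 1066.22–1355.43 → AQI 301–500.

SO₂: 891.19 lies in 785.31–926.28, so I_lo=151, I_hi=200, C_lo=785.31, C_hi=926.28.
(200−151)/(926.28−785.31) × (891.19−785.31) + 151 = 49/140.97 × 105.88 + 151 ≈ 187.80 → 188.
O₃: 0.07338 ∈ [0.03289, 0.07800] ↔ index [51, 100].
51 + (0.07338−0.03289)·(100−51)/(0.07800−0.03289) = 51 + 0.04049·49/0.04511 ≈ 94.98, so AQI = 95.
PM10: 228 lies in 205–268, so I_lo=101, I_hi=150, C_lo=205, C_hi=268.
(150−101)/(268−205) × (228−205) + 101 = 49/63 × 23 + 101 ≈ 118.89 → 119.
CO: 10.51 lies in 8.33–15.12, so I_lo=51, I_hi=100, C_lo=8.33, C_hi=15.12.
(100−51)/(15.12−8.33) × (10.51−8.33) + 51 = 49/6.79 × 2.18 + 51 ≈ 66.73 → 67.
PM2.5: 349.14 lies in 281.95–350.31, so I_lo=201, I_hi=300, C_lo=281.95, C_hi=350.31.
(300−201)/(350.31−281.95) × (349.14−281.95) + 201 = 99/68.36 × 67.19 + 201 ≈ 298.31 → 298.
NO₂: 329.84 ∈ [268.08, 408.13] ↔ index [51, 100].
51 + (329.84−268.08)·(100−51)/(408.13−268.08) = 51 + 61.76·49/140.05 ≈ 72.61, so AQI = 73.
Sub-indices: SO₂→188, O₃→95, PM10→119, CO→67, PM2.5→298, NO₂→73. Overall AQI = max = 298; dominant pollutant is PM2.5.

298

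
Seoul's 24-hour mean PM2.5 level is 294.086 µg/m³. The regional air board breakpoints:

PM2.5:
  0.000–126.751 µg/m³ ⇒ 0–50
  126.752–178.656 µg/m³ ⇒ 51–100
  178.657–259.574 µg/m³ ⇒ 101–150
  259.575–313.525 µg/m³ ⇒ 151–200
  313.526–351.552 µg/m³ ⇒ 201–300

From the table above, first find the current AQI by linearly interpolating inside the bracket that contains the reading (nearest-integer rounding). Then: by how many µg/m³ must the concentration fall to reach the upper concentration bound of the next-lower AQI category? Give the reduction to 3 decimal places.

PM2.5 294.086: bracket 259.575–313.525 → index 151–200; slope 49/53.950, offset 34.511.
AQI = 151 + 49/53.950·34.511 ≈ 182.34 ⇒ 182.
Current AQI 182 is in the Unhealthy range (151–200). The next-lower category tops out at AQI 150, whose upper concentration bound is 259.574 µg/m³.
Reduction needed = 294.086 − 259.574 = 34.512 µg/m³.

34.512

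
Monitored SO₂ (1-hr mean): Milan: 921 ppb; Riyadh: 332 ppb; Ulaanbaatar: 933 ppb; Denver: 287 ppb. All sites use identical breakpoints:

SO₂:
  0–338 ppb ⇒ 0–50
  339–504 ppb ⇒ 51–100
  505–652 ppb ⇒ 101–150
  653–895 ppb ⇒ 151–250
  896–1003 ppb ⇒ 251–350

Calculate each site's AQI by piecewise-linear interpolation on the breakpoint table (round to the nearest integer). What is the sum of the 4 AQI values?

Milan 921: bracket 896–1003 → index 251–350; slope 99/107, offset 25.
AQI = 251 + 99/107·25 ≈ 274.13 ⇒ 274.
Riyadh 332: bracket 0–338 → index 0–50; slope 50/338, offset 332.
AQI = 0 + 50/338·332 ≈ 49.11 ⇒ 49.
Ulaanbaatar: 933 lies in 896–1003, so I_lo=251, I_hi=350, C_lo=896, C_hi=1003.
(350−251)/(1003−896) × (933−896) + 251 = 99/107 × 37 + 251 ≈ 285.23 → 285.
Denver 287: bracket 0–338 → index 0–50; slope 50/338, offset 287.
AQI = 0 + 50/338·287 ≈ 42.46 ⇒ 42.
AQIs: Milan=274, Riyadh=49, Ulaanbaatar=285, Denver=42. Sum = 274 + 49 + 285 + 42 = 650.

650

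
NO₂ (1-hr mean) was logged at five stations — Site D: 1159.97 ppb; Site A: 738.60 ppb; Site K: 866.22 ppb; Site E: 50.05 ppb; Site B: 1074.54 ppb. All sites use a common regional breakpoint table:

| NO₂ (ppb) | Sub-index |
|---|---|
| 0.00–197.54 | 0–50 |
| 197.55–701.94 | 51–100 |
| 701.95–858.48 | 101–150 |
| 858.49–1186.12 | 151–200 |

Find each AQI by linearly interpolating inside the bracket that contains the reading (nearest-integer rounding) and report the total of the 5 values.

656

Site D: 1159.97 lies in 858.49–1186.12, so I_lo=151, I_hi=200, C_lo=858.49, C_hi=1186.12.
(200−151)/(1186.12−858.49) × (1159.97−858.49) + 151 = 49/327.63 × 301.48 + 151 ≈ 196.09 → 196.
Site A: 738.60 ∈ [701.95, 858.48] ↔ index [101, 150].
101 + (738.60−701.95)·(150−101)/(858.48−701.95) = 101 + 36.65·49/156.53 ≈ 112.47, so AQI = 112.
Site K: 866.22 lies in 858.49–1186.12, so I_lo=151, I_hi=200, C_lo=858.49, C_hi=1186.12.
(200−151)/(1186.12−858.49) × (866.22−858.49) + 151 = 49/327.63 × 7.73 + 151 ≈ 152.16 → 152.
Site E 50.05: bracket 0.00–197.54 → index 0–50; slope 50/197.54, offset 50.05.
AQI = 0 + 50/197.54·50.05 ≈ 12.67 ⇒ 13.
Site B: 1074.54 lies in 858.49–1186.12, so I_lo=151, I_hi=200, C_lo=858.49, C_hi=1186.12.
(200−151)/(1186.12−858.49) × (1074.54−858.49) + 151 = 49/327.63 × 216.05 + 151 ≈ 183.31 → 183.
AQIs: Site D=196, Site A=112, Site K=152, Site E=13, Site B=183. Sum = 196 + 112 + 152 + 13 + 183 = 656.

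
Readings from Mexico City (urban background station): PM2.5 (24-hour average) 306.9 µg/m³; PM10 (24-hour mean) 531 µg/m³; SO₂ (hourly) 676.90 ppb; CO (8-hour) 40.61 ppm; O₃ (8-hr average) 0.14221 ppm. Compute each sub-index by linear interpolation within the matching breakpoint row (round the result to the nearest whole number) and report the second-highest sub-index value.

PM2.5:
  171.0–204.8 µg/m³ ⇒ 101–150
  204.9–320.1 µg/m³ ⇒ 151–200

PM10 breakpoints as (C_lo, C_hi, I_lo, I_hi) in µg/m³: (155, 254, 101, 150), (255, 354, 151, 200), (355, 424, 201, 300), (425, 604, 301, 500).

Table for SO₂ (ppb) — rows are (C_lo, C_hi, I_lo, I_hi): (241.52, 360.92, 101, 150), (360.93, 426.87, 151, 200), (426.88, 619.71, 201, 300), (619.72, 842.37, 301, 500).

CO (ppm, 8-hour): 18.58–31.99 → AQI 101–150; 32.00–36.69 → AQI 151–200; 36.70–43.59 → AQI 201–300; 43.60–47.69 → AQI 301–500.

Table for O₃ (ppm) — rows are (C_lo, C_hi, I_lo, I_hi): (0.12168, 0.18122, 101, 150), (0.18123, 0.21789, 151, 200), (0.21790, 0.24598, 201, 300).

PM2.5 306.9: bracket 204.9–320.1 → index 151–200; slope 49/115.2, offset 102.0.
AQI = 151 + 49/115.2·102.0 ≈ 194.39 ⇒ 194.
PM10: 531 lies in 425–604, so I_lo=301, I_hi=500, C_lo=425, C_hi=604.
(500−301)/(604−425) × (531−425) + 301 = 199/179 × 106 + 301 ≈ 418.84 → 419.
SO₂: 676.90 lies in 619.72–842.37, so I_lo=301, I_hi=500, C_lo=619.72, C_hi=842.37.
(500−301)/(842.37−619.72) × (676.90−619.72) + 301 = 199/222.65 × 57.18 + 301 ≈ 352.11 → 352.
CO 40.61: bracket 36.70–43.59 → index 201–300; slope 99/6.89, offset 3.91.
AQI = 201 + 99/6.89·3.91 ≈ 257.18 ⇒ 257.
O₃ 0.14221: bracket 0.12168–0.18122 → index 101–150; slope 49/0.05954, offset 0.02053.
AQI = 101 + 49/0.05954·0.02053 ≈ 117.90 ⇒ 118.
Sub-indices: PM2.5→194, PM10→419, SO₂→352, CO→257, O₃→118. Ranked high→low: 419, 352, 257, 194, 118. Second-highest sub-index = 352.

352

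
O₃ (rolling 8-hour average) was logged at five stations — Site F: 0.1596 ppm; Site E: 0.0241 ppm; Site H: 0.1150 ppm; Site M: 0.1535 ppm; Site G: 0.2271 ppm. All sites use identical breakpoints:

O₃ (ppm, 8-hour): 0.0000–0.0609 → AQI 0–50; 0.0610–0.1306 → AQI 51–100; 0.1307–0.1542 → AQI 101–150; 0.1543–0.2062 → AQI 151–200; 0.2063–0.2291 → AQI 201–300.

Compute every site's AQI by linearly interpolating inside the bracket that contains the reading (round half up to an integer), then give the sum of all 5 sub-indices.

Site F: 0.1596 lies in 0.1543–0.2062, so I_lo=151, I_hi=200, C_lo=0.1543, C_hi=0.2062.
(200−151)/(0.2062−0.1543) × (0.1596−0.1543) + 151 = 49/0.0519 × 0.0053 + 151 ≈ 156.00 → 156.
Site E: row 0.0000–0.0609 (AQI 0–50). (50−0)·(0.0241−0.0000)/(0.0609−0.0000) + 0 = 50·0.0241/0.0609 + 0 ≈ 19.79 → 20.
Site H: 0.1150 lies in 0.0610–0.1306, so I_lo=51, I_hi=100, C_lo=0.0610, C_hi=0.1306.
(100−51)/(0.1306−0.0610) × (0.1150−0.0610) + 51 = 49/0.0696 × 0.0540 + 51 ≈ 89.02 → 89.
Site M: 0.1535 ∈ [0.1307, 0.1542] ↔ index [101, 150].
101 + (0.1535−0.1307)·(150−101)/(0.1542−0.1307) = 101 + 0.0228·49/0.0235 ≈ 148.54, so AQI = 149.
Site G: 0.2271 lies in 0.2063–0.2291, so I_lo=201, I_hi=300, C_lo=0.2063, C_hi=0.2291.
(300−201)/(0.2291−0.2063) × (0.2271−0.2063) + 201 = 99/0.0228 × 0.0208 + 201 ≈ 291.32 → 291.
AQIs: Site F=156, Site E=20, Site H=89, Site M=149, Site G=291. Sum = 156 + 20 + 89 + 149 + 291 = 705.

705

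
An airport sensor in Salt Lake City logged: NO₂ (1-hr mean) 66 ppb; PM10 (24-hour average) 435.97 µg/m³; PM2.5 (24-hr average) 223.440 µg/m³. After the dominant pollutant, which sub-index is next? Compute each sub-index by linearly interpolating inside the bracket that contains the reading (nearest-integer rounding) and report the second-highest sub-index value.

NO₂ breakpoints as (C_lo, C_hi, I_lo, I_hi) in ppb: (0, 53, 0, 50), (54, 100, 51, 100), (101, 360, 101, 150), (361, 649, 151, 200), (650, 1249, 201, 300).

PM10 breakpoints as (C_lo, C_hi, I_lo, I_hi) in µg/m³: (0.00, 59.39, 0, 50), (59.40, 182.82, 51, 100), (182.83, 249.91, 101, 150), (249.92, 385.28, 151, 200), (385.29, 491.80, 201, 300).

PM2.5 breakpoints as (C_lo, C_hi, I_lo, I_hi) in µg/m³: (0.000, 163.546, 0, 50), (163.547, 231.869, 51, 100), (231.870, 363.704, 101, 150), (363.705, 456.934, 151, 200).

94

NO₂ 66: bracket 54–100 → index 51–100; slope 49/46, offset 12.
AQI = 51 + 49/46·12 ≈ 63.78 ⇒ 64.
PM10: row 385.29–491.80 (AQI 201–300). (300−201)·(435.97−385.29)/(491.80−385.29) + 201 = 99·50.68/106.51 + 201 ≈ 248.11 → 248.
PM2.5: 223.440 ∈ [163.547, 231.869] ↔ index [51, 100].
51 + (223.440−163.547)·(100−51)/(231.869−163.547) = 51 + 59.893·49/68.322 ≈ 93.95, so AQI = 94.
Sub-indices: NO₂→64, PM10→248, PM2.5→94. Ranked high→low: 248, 94, 64. Second-highest sub-index = 94.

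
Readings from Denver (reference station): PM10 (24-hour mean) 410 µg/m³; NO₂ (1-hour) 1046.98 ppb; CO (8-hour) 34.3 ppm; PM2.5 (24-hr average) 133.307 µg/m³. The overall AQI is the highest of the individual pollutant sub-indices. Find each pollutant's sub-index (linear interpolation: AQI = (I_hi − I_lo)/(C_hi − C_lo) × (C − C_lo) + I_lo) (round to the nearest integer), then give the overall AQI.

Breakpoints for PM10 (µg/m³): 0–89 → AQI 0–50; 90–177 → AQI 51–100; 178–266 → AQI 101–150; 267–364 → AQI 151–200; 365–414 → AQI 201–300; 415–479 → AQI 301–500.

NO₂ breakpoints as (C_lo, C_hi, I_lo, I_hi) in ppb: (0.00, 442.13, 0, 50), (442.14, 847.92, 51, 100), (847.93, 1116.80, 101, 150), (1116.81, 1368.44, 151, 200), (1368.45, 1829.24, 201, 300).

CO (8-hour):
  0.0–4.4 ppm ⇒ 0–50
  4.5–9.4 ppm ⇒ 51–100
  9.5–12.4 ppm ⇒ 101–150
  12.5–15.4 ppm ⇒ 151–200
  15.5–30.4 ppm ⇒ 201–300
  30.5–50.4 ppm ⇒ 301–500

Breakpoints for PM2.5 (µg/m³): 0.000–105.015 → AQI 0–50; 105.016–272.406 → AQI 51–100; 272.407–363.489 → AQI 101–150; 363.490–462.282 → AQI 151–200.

339

PM10: 410 lies in 365–414, so I_lo=201, I_hi=300, C_lo=365, C_hi=414.
(300−201)/(414−365) × (410−365) + 201 = 99/49 × 45 + 201 ≈ 291.92 → 292.
NO₂: 1046.98 ∈ [847.93, 1116.80] ↔ index [101, 150].
101 + (1046.98−847.93)·(150−101)/(1116.80−847.93) = 101 + 199.05·49/268.87 ≈ 137.28, so AQI = 137.
CO: row 30.5–50.4 (AQI 301–500). (500−301)·(34.3−30.5)/(50.4−30.5) + 301 = 199·3.8/19.9 + 301 ≈ 339.00 → 339.
PM2.5 133.307: bracket 105.016–272.406 → index 51–100; slope 49/167.390, offset 28.291.
AQI = 51 + 49/167.390·28.291 ≈ 59.28 ⇒ 59.
Sub-indices: PM10→292, NO₂→137, CO→339, PM2.5→59. Overall AQI = max = 339; dominant pollutant is CO.
AQI 339: Hazardous.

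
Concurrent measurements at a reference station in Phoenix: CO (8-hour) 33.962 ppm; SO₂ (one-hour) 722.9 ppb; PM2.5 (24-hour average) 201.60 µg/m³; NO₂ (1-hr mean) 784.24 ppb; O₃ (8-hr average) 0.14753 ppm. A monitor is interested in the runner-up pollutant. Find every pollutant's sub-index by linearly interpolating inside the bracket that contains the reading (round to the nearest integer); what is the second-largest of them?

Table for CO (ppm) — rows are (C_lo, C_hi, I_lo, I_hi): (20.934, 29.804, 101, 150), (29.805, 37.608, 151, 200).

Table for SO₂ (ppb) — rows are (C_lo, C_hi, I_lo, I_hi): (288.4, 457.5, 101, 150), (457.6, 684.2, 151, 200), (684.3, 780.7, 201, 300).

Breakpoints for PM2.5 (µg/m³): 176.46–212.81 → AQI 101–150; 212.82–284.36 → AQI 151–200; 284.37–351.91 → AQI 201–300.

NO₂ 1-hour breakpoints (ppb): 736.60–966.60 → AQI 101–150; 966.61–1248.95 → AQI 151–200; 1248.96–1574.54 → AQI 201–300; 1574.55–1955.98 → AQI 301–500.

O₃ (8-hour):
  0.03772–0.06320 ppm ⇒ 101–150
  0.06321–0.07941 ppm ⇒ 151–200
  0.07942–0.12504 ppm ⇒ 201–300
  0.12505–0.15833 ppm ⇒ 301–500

CO 33.962: bracket 29.805–37.608 → index 151–200; slope 49/7.803, offset 4.157.
AQI = 151 + 49/7.803·4.157 ≈ 177.10 ⇒ 177.
SO₂ 722.9: bracket 684.3–780.7 → index 201–300; slope 99/96.4, offset 38.6.
AQI = 201 + 99/96.4·38.6 ≈ 240.64 ⇒ 241.
PM2.5: 201.60 lies in 176.46–212.81, so I_lo=101, I_hi=150, C_lo=176.46, C_hi=212.81.
(150−101)/(212.81−176.46) × (201.60−176.46) + 101 = 49/36.35 × 25.14 + 101 ≈ 134.89 → 135.
NO₂: row 736.60–966.60 (AQI 101–150). (150−101)·(784.24−736.60)/(966.60−736.60) + 101 = 49·47.64/230.00 + 101 ≈ 111.15 → 111.
O₃: 0.14753 lies in 0.12505–0.15833, so I_lo=301, I_hi=500, C_lo=0.12505, C_hi=0.15833.
(500−301)/(0.15833−0.12505) × (0.14753−0.12505) + 301 = 199/0.03328 × 0.02248 + 301 ≈ 435.42 → 435.
Sub-indices: CO→177, SO₂→241, PM2.5→135, NO₂→111, O₃→435. Ranked high→low: 435, 241, 177, 135, 111. Second-highest sub-index = 241.

241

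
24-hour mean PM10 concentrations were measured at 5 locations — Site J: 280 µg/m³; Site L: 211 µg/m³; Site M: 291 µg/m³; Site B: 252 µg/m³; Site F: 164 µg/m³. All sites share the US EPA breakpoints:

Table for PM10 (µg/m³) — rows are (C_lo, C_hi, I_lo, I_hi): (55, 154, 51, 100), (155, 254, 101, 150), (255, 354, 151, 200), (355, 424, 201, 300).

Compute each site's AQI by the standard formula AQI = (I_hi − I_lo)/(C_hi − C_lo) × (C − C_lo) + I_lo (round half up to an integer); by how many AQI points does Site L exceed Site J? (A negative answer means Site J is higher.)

Site J: row 255–354 (AQI 151–200). (200−151)·(280−255)/(354−255) + 151 = 49·25/99 + 151 ≈ 163.37 → 163.
Site L: 211 ∈ [155, 254] ↔ index [101, 150].
101 + (211−155)·(150−101)/(254−155) = 101 + 56·49/99 ≈ 128.72, so AQI = 129.
Site M: 291 ∈ [255, 354] ↔ index [151, 200].
151 + (291−255)·(200−151)/(354−255) = 151 + 36·49/99 ≈ 168.82, so AQI = 169.
Site B: row 155–254 (AQI 101–150). (150−101)·(252−155)/(254−155) + 101 = 49·97/99 + 101 ≈ 149.01 → 149.
Site F: row 155–254 (AQI 101–150). (150−101)·(164−155)/(254−155) + 101 = 49·9/99 + 101 ≈ 105.45 → 105.
AQIs: Site J=163, Site L=129, Site M=169, Site B=149, Site F=105. Site L (129) − Site J (163) = -34.

-34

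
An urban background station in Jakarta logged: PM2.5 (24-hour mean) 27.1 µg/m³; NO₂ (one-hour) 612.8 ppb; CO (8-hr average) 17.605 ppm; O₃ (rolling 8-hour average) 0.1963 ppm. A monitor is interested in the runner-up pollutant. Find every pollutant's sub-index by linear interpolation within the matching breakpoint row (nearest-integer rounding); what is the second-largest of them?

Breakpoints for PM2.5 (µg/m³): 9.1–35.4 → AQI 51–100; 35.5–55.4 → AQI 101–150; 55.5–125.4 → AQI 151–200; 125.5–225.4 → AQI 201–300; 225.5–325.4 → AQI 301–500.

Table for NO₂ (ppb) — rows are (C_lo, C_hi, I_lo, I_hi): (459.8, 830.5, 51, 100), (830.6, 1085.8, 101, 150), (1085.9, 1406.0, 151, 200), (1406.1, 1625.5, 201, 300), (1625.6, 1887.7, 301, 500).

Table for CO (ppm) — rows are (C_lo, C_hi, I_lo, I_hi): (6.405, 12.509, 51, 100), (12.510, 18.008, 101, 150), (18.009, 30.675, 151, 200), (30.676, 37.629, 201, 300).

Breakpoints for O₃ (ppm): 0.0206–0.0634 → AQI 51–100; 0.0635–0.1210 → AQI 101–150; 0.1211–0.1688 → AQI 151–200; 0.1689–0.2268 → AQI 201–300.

146

PM2.5: 27.1 lies in 9.1–35.4, so I_lo=51, I_hi=100, C_lo=9.1, C_hi=35.4.
(100−51)/(35.4−9.1) × (27.1−9.1) + 51 = 49/26.3 × 18.0 + 51 ≈ 84.54 → 85.
NO₂: 612.8 ∈ [459.8, 830.5] ↔ index [51, 100].
51 + (612.8−459.8)·(100−51)/(830.5−459.8) = 51 + 153.0·49/370.7 ≈ 71.22, so AQI = 71.
CO 17.605: bracket 12.510–18.008 → index 101–150; slope 49/5.498, offset 5.095.
AQI = 101 + 49/5.498·5.095 ≈ 146.41 ⇒ 146.
O₃: 0.1963 ∈ [0.1689, 0.2268] ↔ index [201, 300].
201 + (0.1963−0.1689)·(300−201)/(0.2268−0.1689) = 201 + 0.0274·99/0.0579 ≈ 247.85, so AQI = 248.
Sub-indices: PM2.5→85, NO₂→71, CO→146, O₃→248. Ranked high→low: 248, 146, 85, 71. Second-highest sub-index = 146.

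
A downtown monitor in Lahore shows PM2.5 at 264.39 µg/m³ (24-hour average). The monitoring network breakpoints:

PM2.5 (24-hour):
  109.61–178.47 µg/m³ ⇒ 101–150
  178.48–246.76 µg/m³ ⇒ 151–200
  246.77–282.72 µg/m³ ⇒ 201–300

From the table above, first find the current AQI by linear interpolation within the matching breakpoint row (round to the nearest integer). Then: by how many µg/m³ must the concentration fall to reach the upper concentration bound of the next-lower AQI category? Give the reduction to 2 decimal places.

17.63

PM2.5: 264.39 ∈ [246.77, 282.72] ↔ index [201, 300].
201 + (264.39−246.77)·(300−201)/(282.72−246.77) = 201 + 17.62·99/35.95 ≈ 249.52, so AQI = 250.
Current AQI 250 is in the Very Unhealthy range (201–300). The next-lower category tops out at AQI 200, whose upper concentration bound is 246.76 µg/m³.
Reduction needed = 264.39 − 246.76 = 17.63 µg/m³.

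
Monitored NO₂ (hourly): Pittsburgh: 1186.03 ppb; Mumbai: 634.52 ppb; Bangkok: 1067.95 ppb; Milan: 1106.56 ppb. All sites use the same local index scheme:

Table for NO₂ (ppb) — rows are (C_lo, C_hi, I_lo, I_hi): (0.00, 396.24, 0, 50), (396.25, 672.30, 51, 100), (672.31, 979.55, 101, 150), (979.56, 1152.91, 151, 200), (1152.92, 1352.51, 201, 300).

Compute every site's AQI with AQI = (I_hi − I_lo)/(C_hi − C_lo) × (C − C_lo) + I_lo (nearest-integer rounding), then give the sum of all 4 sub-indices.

Pittsburgh: 1186.03 ∈ [1152.92, 1352.51] ↔ index [201, 300].
201 + (1186.03−1152.92)·(300−201)/(1352.51−1152.92) = 201 + 33.11·99/199.59 ≈ 217.42, so AQI = 217.
Mumbai: 634.52 ∈ [396.25, 672.30] ↔ index [51, 100].
51 + (634.52−396.25)·(100−51)/(672.30−396.25) = 51 + 238.27·49/276.05 ≈ 93.29, so AQI = 93.
Bangkok: 1067.95 ∈ [979.56, 1152.91] ↔ index [151, 200].
151 + (1067.95−979.56)·(200−151)/(1152.91−979.56) = 151 + 88.39·49/173.35 ≈ 175.98, so AQI = 176.
Milan: 1106.56 lies in 979.56–1152.91, so I_lo=151, I_hi=200, C_lo=979.56, C_hi=1152.91.
(200−151)/(1152.91−979.56) × (1106.56−979.56) + 151 = 49/173.35 × 127.00 + 151 ≈ 186.90 → 187.
AQIs: Pittsburgh=217, Mumbai=93, Bangkok=176, Milan=187. Sum = 217 + 93 + 176 + 187 = 673.

673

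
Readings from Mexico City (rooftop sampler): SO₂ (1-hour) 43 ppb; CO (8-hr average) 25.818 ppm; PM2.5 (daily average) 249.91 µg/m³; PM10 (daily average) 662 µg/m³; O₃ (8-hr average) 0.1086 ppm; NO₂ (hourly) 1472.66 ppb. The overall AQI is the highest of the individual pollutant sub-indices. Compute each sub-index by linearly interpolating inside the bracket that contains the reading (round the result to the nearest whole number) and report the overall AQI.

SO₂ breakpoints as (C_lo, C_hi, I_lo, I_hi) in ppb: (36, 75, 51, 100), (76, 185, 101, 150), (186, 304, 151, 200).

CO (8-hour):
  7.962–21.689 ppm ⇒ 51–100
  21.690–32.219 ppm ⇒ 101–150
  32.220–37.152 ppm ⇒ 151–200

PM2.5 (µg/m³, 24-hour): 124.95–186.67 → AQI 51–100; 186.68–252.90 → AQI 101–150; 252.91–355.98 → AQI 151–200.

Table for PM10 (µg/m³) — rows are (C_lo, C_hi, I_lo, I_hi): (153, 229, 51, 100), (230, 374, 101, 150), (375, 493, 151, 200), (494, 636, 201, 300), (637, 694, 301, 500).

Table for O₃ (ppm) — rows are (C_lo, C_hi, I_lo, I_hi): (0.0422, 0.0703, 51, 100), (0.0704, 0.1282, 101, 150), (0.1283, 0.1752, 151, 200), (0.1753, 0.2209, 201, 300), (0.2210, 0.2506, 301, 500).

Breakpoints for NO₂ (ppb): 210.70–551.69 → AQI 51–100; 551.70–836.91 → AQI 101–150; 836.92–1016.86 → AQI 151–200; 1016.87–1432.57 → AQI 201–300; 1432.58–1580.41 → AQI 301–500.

SO₂: 43 ∈ [36, 75] ↔ index [51, 100].
51 + (43−36)·(100−51)/(75−36) = 51 + 7·49/39 ≈ 59.79, so AQI = 60.
CO: 25.818 ∈ [21.690, 32.219] ↔ index [101, 150].
101 + (25.818−21.690)·(150−101)/(32.219−21.690) = 101 + 4.128·49/10.529 ≈ 120.21, so AQI = 120.
PM2.5: 249.91 ∈ [186.68, 252.90] ↔ index [101, 150].
101 + (249.91−186.68)·(150−101)/(252.90−186.68) = 101 + 63.23·49/66.22 ≈ 147.79, so AQI = 148.
PM10: 662 lies in 637–694, so I_lo=301, I_hi=500, C_lo=637, C_hi=694.
(500−301)/(694−637) × (662−637) + 301 = 199/57 × 25 + 301 ≈ 388.28 → 388.
O₃: 0.1086 lies in 0.0704–0.1282, so I_lo=101, I_hi=150, C_lo=0.0704, C_hi=0.1282.
(150−101)/(0.1282−0.0704) × (0.1086−0.0704) + 101 = 49/0.0578 × 0.0382 + 101 ≈ 133.38 → 133.
NO₂ 1472.66: bracket 1432.58–1580.41 → index 301–500; slope 199/147.83, offset 40.08.
AQI = 301 + 199/147.83·40.08 ≈ 354.95 ⇒ 355.
Sub-indices: SO₂→60, CO→120, PM2.5→148, PM10→388, O₃→133, NO₂→355. Overall AQI = max = 388; dominant pollutant is PM10.
AQI 388: Hazardous.

388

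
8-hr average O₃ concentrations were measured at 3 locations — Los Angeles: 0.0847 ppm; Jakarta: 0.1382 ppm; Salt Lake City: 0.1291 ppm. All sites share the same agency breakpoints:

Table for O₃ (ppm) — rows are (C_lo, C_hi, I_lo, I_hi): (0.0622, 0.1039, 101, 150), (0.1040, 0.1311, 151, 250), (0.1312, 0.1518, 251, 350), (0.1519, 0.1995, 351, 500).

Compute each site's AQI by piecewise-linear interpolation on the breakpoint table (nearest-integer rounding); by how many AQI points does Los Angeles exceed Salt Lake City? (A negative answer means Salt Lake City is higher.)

-116

Los Angeles: row 0.0622–0.1039 (AQI 101–150). (150−101)·(0.0847−0.0622)/(0.1039−0.0622) + 101 = 49·0.0225/0.0417 + 101 ≈ 127.44 → 127.
Jakarta: 0.1382 lies in 0.1312–0.1518, so I_lo=251, I_hi=350, C_lo=0.1312, C_hi=0.1518.
(350−251)/(0.1518−0.1312) × (0.1382−0.1312) + 251 = 99/0.0206 × 0.0070 + 251 ≈ 284.64 → 285.
Salt Lake City: 0.1291 ∈ [0.1040, 0.1311] ↔ index [151, 250].
151 + (0.1291−0.1040)·(250−151)/(0.1311−0.1040) = 151 + 0.0251·99/0.0271 ≈ 242.69, so AQI = 243.
AQIs: Los Angeles=127, Jakarta=285, Salt Lake City=243. Los Angeles (127) − Salt Lake City (243) = -116.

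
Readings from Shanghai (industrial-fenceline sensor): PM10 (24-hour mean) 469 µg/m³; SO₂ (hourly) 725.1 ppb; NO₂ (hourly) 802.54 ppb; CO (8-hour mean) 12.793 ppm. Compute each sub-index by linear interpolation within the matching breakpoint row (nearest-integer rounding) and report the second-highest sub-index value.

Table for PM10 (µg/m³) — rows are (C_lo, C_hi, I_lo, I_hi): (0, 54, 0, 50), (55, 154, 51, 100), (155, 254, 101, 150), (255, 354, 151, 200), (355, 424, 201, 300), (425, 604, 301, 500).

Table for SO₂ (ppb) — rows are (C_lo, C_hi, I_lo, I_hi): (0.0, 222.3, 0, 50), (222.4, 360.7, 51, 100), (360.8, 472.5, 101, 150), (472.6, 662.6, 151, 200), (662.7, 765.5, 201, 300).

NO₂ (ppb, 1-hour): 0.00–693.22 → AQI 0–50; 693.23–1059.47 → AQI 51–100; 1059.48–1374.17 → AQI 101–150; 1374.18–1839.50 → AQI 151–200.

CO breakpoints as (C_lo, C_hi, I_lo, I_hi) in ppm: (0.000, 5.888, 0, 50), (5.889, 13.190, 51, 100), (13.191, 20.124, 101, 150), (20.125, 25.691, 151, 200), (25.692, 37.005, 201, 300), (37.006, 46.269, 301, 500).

PM10: 469 lies in 425–604, so I_lo=301, I_hi=500, C_lo=425, C_hi=604.
(500−301)/(604−425) × (469−425) + 301 = 199/179 × 44 + 301 ≈ 349.92 → 350.
SO₂: 725.1 lies in 662.7–765.5, so I_lo=201, I_hi=300, C_lo=662.7, C_hi=765.5.
(300−201)/(765.5−662.7) × (725.1−662.7) + 201 = 99/102.8 × 62.4 + 201 ≈ 261.09 → 261.
NO₂ 802.54: bracket 693.23–1059.47 → index 51–100; slope 49/366.24, offset 109.31.
AQI = 51 + 49/366.24·109.31 ≈ 65.62 ⇒ 66.
CO: row 5.889–13.190 (AQI 51–100). (100−51)·(12.793−5.889)/(13.190−5.889) + 51 = 49·6.904/7.301 + 51 ≈ 97.34 → 97.
Sub-indices: PM10→350, SO₂→261, NO₂→66, CO→97. Ranked high→low: 350, 261, 97, 66. Second-highest sub-index = 261.

261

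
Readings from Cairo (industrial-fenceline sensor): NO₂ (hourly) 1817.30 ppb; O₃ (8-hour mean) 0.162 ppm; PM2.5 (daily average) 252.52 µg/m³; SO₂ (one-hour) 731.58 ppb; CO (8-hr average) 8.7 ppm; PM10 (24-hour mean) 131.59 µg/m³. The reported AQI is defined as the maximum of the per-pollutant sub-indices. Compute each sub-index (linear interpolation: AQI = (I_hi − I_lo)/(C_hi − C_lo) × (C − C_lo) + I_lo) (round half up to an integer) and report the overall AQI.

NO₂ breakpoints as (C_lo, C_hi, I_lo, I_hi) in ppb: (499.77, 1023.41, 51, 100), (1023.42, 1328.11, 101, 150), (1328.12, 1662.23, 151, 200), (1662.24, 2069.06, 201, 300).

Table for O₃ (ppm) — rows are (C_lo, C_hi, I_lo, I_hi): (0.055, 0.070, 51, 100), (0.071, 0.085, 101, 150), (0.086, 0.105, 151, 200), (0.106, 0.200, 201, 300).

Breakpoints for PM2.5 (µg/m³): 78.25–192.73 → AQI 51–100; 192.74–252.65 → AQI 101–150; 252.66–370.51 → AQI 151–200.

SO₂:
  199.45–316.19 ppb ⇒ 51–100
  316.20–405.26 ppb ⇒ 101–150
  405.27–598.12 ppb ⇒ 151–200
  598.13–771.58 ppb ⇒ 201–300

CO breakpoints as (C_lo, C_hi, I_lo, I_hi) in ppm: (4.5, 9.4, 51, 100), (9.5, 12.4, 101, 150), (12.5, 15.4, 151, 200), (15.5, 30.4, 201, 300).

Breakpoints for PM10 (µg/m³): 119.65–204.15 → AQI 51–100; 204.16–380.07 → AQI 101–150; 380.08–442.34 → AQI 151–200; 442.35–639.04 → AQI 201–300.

NO₂: 1817.30 lies in 1662.24–2069.06, so I_lo=201, I_hi=300, C_lo=1662.24, C_hi=2069.06.
(300−201)/(2069.06−1662.24) × (1817.30−1662.24) + 201 = 99/406.82 × 155.06 + 201 ≈ 238.73 → 239.
O₃: row 0.106–0.200 (AQI 201–300). (300−201)·(0.162−0.106)/(0.200−0.106) + 201 = 99·0.056/0.094 + 201 ≈ 259.98 → 260.
PM2.5: 252.52 ∈ [192.74, 252.65] ↔ index [101, 150].
101 + (252.52−192.74)·(150−101)/(252.65−192.74) = 101 + 59.78·49/59.91 ≈ 149.89, so AQI = 150.
SO₂ 731.58: bracket 598.13–771.58 → index 201–300; slope 99/173.45, offset 133.45.
AQI = 201 + 99/173.45·133.45 ≈ 277.17 ⇒ 277.
CO: 8.7 ∈ [4.5, 9.4] ↔ index [51, 100].
51 + (8.7−4.5)·(100−51)/(9.4−4.5) = 51 + 4.2·49/4.9 ≈ 93.00, so AQI = 93.
PM10: 131.59 lies in 119.65–204.15, so I_lo=51, I_hi=100, C_lo=119.65, C_hi=204.15.
(100−51)/(204.15−119.65) × (131.59−119.65) + 51 = 49/84.50 × 11.94 + 51 ≈ 57.92 → 58.
Sub-indices: NO₂→239, O₃→260, PM2.5→150, SO₂→277, CO→93, PM10→58. Overall AQI = max = 277; dominant pollutant is SO₂.

277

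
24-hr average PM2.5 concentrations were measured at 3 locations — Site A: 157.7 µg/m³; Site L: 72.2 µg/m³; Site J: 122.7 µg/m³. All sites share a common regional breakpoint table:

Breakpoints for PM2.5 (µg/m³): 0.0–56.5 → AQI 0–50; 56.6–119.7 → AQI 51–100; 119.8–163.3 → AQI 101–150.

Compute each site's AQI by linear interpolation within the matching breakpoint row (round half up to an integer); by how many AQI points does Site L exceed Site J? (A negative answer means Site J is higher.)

Site A 157.7: bracket 119.8–163.3 → index 101–150; slope 49/43.5, offset 37.9.
AQI = 101 + 49/43.5·37.9 ≈ 143.69 ⇒ 144.
Site L: 72.2 lies in 56.6–119.7, so I_lo=51, I_hi=100, C_lo=56.6, C_hi=119.7.
(100−51)/(119.7−56.6) × (72.2−56.6) + 51 = 49/63.1 × 15.6 + 51 ≈ 63.11 → 63.
Site J 122.7: bracket 119.8–163.3 → index 101–150; slope 49/43.5, offset 2.9.
AQI = 101 + 49/43.5·2.9 ≈ 104.27 ⇒ 104.
AQIs: Site A=144, Site L=63, Site J=104. Site L (63) − Site J (104) = -41.

-41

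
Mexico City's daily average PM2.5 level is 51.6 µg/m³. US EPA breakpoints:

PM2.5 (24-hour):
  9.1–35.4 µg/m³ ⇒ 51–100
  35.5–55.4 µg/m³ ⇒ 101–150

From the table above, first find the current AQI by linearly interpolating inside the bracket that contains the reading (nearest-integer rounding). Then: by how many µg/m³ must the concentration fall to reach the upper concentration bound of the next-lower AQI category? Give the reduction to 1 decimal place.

16.2

PM2.5: row 35.5–55.4 (AQI 101–150). (150−101)·(51.6−35.5)/(55.4−35.5) + 101 = 49·16.1/19.9 + 101 ≈ 140.64 → 141.
Current AQI 141 is in the Unhealthy for Sensitive Groups range (101–150). The next-lower category tops out at AQI 100, whose upper concentration bound is 35.4 µg/m³.
Reduction needed = 51.6 − 35.4 = 16.2 µg/m³.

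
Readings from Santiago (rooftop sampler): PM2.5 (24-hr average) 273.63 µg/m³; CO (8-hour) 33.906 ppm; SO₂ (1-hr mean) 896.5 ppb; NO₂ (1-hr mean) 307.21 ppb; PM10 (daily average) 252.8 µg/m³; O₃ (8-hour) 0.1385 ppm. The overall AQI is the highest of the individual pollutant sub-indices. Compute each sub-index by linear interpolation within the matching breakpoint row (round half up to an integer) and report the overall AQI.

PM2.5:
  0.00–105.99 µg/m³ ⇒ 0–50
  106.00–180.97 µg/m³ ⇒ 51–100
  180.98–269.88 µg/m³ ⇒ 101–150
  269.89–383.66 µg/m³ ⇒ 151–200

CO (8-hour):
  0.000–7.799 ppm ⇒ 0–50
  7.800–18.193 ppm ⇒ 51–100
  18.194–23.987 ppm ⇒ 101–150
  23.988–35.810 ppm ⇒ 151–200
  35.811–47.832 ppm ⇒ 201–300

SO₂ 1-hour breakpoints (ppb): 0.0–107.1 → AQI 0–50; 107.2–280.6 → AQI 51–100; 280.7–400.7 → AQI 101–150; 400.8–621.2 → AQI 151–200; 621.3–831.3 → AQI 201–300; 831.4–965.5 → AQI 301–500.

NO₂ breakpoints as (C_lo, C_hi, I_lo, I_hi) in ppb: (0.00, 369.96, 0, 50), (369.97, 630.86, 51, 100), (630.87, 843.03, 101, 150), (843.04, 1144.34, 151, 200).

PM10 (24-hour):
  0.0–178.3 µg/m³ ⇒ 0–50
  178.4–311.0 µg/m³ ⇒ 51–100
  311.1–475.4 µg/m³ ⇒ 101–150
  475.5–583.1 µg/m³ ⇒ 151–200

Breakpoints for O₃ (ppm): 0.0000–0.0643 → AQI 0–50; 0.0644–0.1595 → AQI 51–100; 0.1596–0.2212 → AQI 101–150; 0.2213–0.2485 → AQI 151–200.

PM2.5 273.63: bracket 269.89–383.66 → index 151–200; slope 49/113.77, offset 3.74.
AQI = 151 + 49/113.77·3.74 ≈ 152.61 ⇒ 153.
CO: 33.906 ∈ [23.988, 35.810] ↔ index [151, 200].
151 + (33.906−23.988)·(200−151)/(35.810−23.988) = 151 + 9.918·49/11.822 ≈ 192.11, so AQI = 192.
SO₂: 896.5 lies in 831.4–965.5, so I_lo=301, I_hi=500, C_lo=831.4, C_hi=965.5.
(500−301)/(965.5−831.4) × (896.5−831.4) + 301 = 199/134.1 × 65.1 + 301 ≈ 397.61 → 398.
NO₂: 307.21 ∈ [0.00, 369.96] ↔ index [0, 50].
0 + (307.21−0.00)·(50−0)/(369.96−0.00) = 0 + 307.21·50/369.96 ≈ 41.52, so AQI = 42.
PM10 252.8: bracket 178.4–311.0 → index 51–100; slope 49/132.6, offset 74.4.
AQI = 51 + 49/132.6·74.4 ≈ 78.49 ⇒ 78.
O₃: row 0.0644–0.1595 (AQI 51–100). (100−51)·(0.1385−0.0644)/(0.1595−0.0644) + 51 = 49·0.0741/0.0951 + 51 ≈ 89.18 → 89.
Sub-indices: PM2.5→153, CO→192, SO₂→398, NO₂→42, PM10→78, O₃→89. Overall AQI = max = 398; dominant pollutant is SO₂.
AQI 398: Hazardous.

398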